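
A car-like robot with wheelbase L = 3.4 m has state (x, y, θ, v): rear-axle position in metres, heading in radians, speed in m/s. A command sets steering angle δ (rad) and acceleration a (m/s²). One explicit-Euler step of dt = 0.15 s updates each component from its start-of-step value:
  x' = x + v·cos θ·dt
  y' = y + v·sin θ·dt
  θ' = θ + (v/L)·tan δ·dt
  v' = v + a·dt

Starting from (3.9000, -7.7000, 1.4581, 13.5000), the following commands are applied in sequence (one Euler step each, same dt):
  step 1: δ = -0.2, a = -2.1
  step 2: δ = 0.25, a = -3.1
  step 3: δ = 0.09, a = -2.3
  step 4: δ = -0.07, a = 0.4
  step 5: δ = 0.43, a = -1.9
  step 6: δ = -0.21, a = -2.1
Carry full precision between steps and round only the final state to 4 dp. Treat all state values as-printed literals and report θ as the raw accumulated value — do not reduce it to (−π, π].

after step 1 (δ=-0.2, a=-2.1): (4.127727, -5.687846, 1.337368, 13.185000)
after step 2 (δ=0.25, a=-3.1): (4.585208, -3.763734, 1.485898, 12.720000)
after step 3 (δ=0.09, a=-2.3): (4.746999, -1.862606, 1.536541, 12.375000)
after step 4 (δ=-0.07, a=0.4): (4.810573, -0.007445, 1.498262, 12.435000)
after step 5 (δ=0.43, a=-1.9): (4.945750, 1.852901, 1.749863, 12.150000)
after step 6 (δ=-0.21, a=-2.1): (4.621143, 3.646260, 1.635612, 11.835000)

(4.6211, 3.6463, 1.6356, 11.8350)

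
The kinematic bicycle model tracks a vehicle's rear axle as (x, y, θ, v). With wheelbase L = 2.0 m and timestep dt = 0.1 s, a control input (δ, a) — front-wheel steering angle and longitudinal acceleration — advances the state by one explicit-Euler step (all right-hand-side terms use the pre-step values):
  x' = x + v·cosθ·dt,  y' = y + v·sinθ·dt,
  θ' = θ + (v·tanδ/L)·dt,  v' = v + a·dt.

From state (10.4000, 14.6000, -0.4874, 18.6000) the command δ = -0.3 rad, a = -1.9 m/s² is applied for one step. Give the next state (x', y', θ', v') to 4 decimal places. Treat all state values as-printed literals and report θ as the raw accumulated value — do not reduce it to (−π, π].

x' = 10.4000 + 18.6000·cos(-0.4874)·0.1 = 12.0434
y' = 14.6000 + 18.6000·sin(-0.4874)·0.1 = 13.7289
θ' = -0.4874 + (18.6000/2.0)·tan(-0.3)·0.1 = -0.7751
v' = 18.6000 − 1.9000·0.1 = 18.4100

(12.0434, 13.7289, -0.7751, 18.4100)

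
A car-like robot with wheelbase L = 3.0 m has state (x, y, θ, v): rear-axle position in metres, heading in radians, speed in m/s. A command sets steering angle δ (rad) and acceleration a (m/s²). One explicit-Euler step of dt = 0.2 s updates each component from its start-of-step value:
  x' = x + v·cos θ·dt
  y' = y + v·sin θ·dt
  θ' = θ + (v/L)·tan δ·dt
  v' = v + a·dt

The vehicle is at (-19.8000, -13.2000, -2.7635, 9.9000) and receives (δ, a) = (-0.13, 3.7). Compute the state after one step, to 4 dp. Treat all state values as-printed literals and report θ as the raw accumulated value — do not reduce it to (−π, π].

x' = -19.8000 + 9.9000·cos(-2.7635)·0.2 = -21.6402
y' = -13.2000 + 9.9000·sin(-2.7635)·0.2 = -13.9309
θ' = -2.7635 + (9.9000/3.0)·tan(-0.13)·0.2 = -2.8498
v' = 9.9000 + 3.7000·0.2 = 10.6400

(-21.6402, -13.9309, -2.8498, 10.6400)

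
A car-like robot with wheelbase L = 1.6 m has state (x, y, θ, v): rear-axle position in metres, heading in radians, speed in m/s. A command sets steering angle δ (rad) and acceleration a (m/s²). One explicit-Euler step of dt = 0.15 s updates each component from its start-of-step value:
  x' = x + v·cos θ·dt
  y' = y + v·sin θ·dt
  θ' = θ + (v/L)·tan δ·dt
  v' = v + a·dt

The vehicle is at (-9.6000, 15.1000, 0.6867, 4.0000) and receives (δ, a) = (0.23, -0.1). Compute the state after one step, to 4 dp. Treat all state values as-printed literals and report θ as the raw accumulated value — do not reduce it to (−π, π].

(-9.1360, 15.4804, 0.7745, 3.9850)

x' = -9.6000 + 4.0000·cos(0.6867)·0.15 = -9.1360
y' = 15.1000 + 4.0000·sin(0.6867)·0.15 = 15.4804
θ' = 0.6867 + (4.0000/1.6)·tan(0.23)·0.15 = 0.7745
v' = 4.0000 − 0.1000·0.15 = 3.9850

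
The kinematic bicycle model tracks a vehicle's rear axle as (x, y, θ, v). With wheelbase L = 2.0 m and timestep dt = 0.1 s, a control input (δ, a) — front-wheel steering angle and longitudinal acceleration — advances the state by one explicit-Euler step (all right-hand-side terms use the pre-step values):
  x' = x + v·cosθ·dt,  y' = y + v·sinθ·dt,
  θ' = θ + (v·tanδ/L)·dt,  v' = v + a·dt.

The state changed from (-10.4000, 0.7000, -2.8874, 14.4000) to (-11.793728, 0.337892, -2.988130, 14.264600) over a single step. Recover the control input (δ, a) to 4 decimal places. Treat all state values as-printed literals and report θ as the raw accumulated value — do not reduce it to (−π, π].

a = (v'−v)/dt = (-0.135400)/0.1 = -1.3540
Δθ = θ'−θ = -0.100730;  (v·dt/L) = 14.4000·0.1/2.0 = 0.720000
tan δ = Δθ·L/(v·dt) = -0.139903  →  δ = -0.1390

δ = -0.1390, a = -1.3540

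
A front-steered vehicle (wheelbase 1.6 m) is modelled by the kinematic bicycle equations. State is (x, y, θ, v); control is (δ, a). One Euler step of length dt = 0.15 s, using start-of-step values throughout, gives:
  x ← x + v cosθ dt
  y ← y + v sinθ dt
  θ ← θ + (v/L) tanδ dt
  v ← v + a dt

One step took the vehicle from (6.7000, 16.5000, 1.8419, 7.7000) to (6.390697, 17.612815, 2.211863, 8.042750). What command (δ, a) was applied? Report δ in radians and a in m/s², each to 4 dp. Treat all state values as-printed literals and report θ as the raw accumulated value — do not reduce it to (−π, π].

a = (v'−v)/dt = (0.342750)/0.15 = 2.2850
Δθ = θ'−θ = 0.369963;  (v·dt/L) = 7.7000·0.15/1.6 = 0.721875
tan δ = Δθ·L/(v·dt) = 0.512503  →  δ = 0.4736

δ = 0.4736, a = 2.2850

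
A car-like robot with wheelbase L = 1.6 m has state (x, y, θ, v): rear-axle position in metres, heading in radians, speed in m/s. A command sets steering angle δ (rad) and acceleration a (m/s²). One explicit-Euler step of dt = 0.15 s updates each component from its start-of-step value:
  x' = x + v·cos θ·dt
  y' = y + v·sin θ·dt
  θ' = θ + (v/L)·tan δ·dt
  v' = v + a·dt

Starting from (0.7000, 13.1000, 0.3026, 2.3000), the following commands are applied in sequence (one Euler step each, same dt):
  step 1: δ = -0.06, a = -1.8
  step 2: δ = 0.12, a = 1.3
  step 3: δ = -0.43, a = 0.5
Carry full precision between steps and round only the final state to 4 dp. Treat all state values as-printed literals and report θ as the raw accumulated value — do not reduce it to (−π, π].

(1.6387, 13.3924, 0.2169, 2.3000)

after step 1 (δ=-0.06, a=-1.8): (1.029325, 13.202811, 0.289647, 2.030000)
after step 2 (δ=0.12, a=1.3): (1.321141, 13.289780, 0.312595, 2.225000)
after step 3 (δ=-0.43, a=0.5): (1.638717, 13.392418, 0.216929, 2.300000)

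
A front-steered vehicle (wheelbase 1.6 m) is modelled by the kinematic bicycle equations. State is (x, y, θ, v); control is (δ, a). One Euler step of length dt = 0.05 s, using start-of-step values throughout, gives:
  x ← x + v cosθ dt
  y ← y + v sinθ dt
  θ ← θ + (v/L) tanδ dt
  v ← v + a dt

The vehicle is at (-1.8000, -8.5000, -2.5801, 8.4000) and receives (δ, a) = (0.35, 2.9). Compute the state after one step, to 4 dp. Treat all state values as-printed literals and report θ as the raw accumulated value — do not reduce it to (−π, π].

(-2.1555, -8.7236, -2.4843, 8.5450)

x' = -1.8000 + 8.4000·cos(-2.5801)·0.05 = -2.1555
y' = -8.5000 + 8.4000·sin(-2.5801)·0.05 = -8.7236
θ' = -2.5801 + (8.4000/1.6)·tan(0.35)·0.05 = -2.4843
v' = 8.4000 + 2.9000·0.05 = 8.5450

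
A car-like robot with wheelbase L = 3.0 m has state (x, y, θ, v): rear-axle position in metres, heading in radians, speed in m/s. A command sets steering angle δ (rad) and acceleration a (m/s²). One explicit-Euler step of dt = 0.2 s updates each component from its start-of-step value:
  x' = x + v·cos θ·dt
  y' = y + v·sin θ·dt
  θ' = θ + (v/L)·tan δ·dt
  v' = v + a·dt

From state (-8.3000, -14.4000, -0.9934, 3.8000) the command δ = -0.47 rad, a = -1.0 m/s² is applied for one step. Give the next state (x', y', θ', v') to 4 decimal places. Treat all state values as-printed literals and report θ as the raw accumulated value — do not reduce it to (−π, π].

x' = -8.3000 + 3.8000·cos(-0.9934)·0.2 = -7.8852
y' = -14.4000 + 3.8000·sin(-0.9934)·0.2 = -15.0368
θ' = -0.9934 + (3.8000/3.0)·tan(-0.47)·0.2 = -1.1221
v' = 3.8000 − 1.0000·0.2 = 3.6000

(-7.8852, -15.0368, -1.1221, 3.6000)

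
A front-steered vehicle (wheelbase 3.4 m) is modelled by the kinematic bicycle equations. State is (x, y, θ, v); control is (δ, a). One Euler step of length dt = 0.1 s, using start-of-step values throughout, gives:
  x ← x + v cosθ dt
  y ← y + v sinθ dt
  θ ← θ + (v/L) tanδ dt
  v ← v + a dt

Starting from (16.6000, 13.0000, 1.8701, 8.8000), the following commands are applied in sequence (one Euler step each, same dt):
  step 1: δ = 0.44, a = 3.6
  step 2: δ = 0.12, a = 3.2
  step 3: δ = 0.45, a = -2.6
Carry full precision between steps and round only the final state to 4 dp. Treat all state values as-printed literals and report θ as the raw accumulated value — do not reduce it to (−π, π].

after step 1 (δ=0.44, a=3.6): (16.340528, 13.840877, 1.991949, 9.160000)
after step 2 (δ=0.12, a=3.2): (15.966055, 14.676835, 2.024435, 9.480000)
after step 3 (δ=0.45, a=-2.6): (15.550605, 15.528953, 2.159122, 9.220000)

(15.5506, 15.5290, 2.1591, 9.2200)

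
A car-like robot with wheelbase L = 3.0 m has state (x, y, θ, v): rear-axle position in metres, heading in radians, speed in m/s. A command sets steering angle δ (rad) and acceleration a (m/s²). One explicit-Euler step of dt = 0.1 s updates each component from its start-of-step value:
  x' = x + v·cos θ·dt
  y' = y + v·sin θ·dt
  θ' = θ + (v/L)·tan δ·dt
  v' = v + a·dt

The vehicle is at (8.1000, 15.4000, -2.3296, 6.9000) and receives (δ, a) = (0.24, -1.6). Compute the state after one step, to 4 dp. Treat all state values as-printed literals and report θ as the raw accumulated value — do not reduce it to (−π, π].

(7.6252, 14.8993, -2.2733, 6.7400)

x' = 8.1000 + 6.9000·cos(-2.3296)·0.1 = 7.6252
y' = 15.4000 + 6.9000·sin(-2.3296)·0.1 = 14.8993
θ' = -2.3296 + (6.9000/3.0)·tan(0.24)·0.1 = -2.2733
v' = 6.9000 − 1.6000·0.1 = 6.7400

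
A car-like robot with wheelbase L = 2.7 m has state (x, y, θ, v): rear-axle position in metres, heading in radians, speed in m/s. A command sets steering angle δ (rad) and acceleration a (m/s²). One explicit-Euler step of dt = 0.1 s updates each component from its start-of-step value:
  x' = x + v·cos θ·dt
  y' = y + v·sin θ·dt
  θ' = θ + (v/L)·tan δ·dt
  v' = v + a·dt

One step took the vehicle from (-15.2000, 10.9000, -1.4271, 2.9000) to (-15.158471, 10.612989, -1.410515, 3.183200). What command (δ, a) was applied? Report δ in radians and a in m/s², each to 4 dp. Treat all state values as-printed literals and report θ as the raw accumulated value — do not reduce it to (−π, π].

a = (v'−v)/dt = (0.283200)/0.1 = 2.8320
Δθ = θ'−θ = 0.016585;  (v·dt/L) = 2.9000·0.1/2.7 = 0.107407
tan δ = Δθ·L/(v·dt) = 0.154412  →  δ = 0.1532

δ = 0.1532, a = 2.8320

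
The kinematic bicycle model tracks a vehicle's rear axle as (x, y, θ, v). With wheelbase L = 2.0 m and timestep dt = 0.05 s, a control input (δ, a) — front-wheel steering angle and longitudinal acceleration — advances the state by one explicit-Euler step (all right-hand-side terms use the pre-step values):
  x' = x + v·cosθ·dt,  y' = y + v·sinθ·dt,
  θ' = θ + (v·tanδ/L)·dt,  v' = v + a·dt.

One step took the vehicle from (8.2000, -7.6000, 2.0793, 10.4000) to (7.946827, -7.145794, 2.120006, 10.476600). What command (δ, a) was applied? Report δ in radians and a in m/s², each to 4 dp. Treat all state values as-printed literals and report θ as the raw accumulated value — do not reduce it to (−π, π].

δ = 0.1553, a = 1.5320

a = (v'−v)/dt = (0.076600)/0.05 = 1.5320
Δθ = θ'−θ = 0.040706;  (v·dt/L) = 10.4000·0.05/2.0 = 0.260000
tan δ = Δθ·L/(v·dt) = 0.156562  →  δ = 0.1553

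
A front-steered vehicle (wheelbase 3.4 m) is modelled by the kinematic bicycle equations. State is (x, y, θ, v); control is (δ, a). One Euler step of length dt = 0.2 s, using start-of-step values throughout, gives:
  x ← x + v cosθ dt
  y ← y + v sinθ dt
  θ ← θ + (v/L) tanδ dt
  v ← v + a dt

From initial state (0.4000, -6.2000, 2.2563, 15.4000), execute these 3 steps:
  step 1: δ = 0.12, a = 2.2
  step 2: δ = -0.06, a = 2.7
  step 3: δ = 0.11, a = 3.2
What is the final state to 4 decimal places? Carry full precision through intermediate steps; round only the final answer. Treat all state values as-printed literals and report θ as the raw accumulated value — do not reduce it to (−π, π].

after step 1 (δ=0.12, a=2.2): (-1.549834, -3.815771, 2.365531, 15.840000)
after step 2 (δ=-0.06, a=2.7): (-3.810765, -1.596668, 2.309558, 16.380000)
after step 3 (δ=0.11, a=3.2): (-6.016733, 0.825289, 2.415975, 17.020000)

(-6.0167, 0.8253, 2.4160, 17.0200)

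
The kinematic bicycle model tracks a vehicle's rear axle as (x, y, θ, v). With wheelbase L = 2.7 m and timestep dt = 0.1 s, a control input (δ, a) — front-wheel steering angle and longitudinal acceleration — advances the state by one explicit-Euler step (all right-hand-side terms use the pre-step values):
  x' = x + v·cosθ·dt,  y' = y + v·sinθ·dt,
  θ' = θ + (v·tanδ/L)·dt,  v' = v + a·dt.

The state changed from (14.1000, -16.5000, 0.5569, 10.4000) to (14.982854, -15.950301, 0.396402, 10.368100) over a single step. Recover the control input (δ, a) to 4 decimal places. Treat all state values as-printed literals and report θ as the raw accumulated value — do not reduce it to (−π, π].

a = (v'−v)/dt = (-0.031900)/0.1 = -0.3190
Δθ = θ'−θ = -0.160498;  (v·dt/L) = 10.4000·0.1/2.7 = 0.385185
tan δ = Δθ·L/(v·dt) = -0.416677  →  δ = -0.3948

δ = -0.3948, a = -0.3190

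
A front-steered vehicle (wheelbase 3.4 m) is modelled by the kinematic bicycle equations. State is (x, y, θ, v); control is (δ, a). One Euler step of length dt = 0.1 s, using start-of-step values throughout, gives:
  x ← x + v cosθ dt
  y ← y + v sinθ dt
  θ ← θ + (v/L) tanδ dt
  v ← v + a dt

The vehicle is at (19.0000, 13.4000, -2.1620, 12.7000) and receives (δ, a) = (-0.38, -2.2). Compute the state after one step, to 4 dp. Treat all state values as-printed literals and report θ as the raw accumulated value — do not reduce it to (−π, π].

(18.2922, 12.3456, -2.3112, 12.4800)

x' = 19.0000 + 12.7000·cos(-2.1620)·0.1 = 18.2922
y' = 13.4000 + 12.7000·sin(-2.1620)·0.1 = 12.3456
θ' = -2.1620 + (12.7000/3.4)·tan(-0.38)·0.1 = -2.3112
v' = 12.7000 − 2.2000·0.1 = 12.4800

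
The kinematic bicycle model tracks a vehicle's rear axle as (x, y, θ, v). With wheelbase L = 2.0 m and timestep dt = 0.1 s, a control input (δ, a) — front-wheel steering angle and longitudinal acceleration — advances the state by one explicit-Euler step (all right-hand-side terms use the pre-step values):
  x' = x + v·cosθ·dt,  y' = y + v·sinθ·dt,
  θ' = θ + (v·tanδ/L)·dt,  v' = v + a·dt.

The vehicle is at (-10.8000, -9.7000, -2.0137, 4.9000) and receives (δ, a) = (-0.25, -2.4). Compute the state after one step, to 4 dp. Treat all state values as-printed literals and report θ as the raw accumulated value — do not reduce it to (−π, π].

(-11.0100, -10.1427, -2.0763, 4.6600)

x' = -10.8000 + 4.9000·cos(-2.0137)·0.1 = -11.0100
y' = -9.7000 + 4.9000·sin(-2.0137)·0.1 = -10.1427
θ' = -2.0137 + (4.9000/2.0)·tan(-0.25)·0.1 = -2.0763
v' = 4.9000 − 2.4000·0.1 = 4.6600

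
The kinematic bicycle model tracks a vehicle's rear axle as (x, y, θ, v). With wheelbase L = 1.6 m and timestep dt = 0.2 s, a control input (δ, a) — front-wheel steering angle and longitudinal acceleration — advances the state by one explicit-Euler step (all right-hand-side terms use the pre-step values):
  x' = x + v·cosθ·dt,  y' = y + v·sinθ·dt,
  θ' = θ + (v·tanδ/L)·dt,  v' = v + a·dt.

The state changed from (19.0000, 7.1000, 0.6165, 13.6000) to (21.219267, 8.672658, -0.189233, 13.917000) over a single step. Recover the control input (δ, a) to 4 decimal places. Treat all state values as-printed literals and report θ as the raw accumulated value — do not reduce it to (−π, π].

δ = -0.4426, a = 1.5850

a = (v'−v)/dt = (0.317000)/0.2 = 1.5850
Δθ = θ'−θ = -0.805733;  (v·dt/L) = 13.6000·0.2/1.6 = 1.700000
tan δ = Δθ·L/(v·dt) = -0.473961  →  δ = -0.4426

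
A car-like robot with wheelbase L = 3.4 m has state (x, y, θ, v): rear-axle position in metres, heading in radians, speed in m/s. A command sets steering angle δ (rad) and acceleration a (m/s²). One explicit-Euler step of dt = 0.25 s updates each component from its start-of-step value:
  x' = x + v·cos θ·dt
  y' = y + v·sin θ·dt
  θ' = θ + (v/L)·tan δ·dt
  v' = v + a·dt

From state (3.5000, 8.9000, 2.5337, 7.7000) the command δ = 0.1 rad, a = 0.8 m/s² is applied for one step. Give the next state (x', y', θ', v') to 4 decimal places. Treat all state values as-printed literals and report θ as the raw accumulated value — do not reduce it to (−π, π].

x' = 3.5000 + 7.7000·cos(2.5337)·0.25 = 1.9199
y' = 8.9000 + 7.7000·sin(2.5337)·0.25 = 9.9994
θ' = 2.5337 + (7.7000/3.4)·tan(0.1)·0.25 = 2.5905
v' = 7.7000 + 0.8000·0.25 = 7.9000

(1.9199, 9.9994, 2.5905, 7.9000)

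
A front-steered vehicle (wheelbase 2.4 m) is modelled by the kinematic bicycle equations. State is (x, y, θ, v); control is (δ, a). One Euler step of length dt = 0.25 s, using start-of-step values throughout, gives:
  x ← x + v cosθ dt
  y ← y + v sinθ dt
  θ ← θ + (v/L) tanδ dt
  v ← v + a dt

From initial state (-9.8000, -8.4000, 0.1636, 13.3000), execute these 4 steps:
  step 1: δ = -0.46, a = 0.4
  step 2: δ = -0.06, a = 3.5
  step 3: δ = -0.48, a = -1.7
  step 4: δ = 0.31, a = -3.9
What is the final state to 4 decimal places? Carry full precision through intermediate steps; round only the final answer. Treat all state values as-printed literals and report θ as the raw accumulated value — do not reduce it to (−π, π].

(-0.0310, -14.9660, -0.9187, 12.8750)

after step 1 (δ=-0.46, a=0.4): (-6.519398, -7.858453, -0.522803, 13.400000)
after step 2 (δ=-0.06, a=3.5): (-3.616880, -9.531144, -0.606654, 14.275000)
after step 3 (δ=-0.48, a=-1.7): (-0.684937, -11.565765, -1.380791, 13.850000)
after step 4 (δ=0.31, a=-3.9): (-0.030995, -14.965951, -0.918652, 12.875000)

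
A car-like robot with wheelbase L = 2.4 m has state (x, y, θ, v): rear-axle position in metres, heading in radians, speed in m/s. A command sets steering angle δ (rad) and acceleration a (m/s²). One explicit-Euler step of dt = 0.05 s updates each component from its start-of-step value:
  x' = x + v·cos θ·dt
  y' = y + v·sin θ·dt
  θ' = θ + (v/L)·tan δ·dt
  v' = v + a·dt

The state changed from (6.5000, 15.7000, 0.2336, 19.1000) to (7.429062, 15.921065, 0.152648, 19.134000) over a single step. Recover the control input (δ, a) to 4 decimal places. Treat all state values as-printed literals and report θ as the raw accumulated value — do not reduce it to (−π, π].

a = (v'−v)/dt = (0.034000)/0.05 = 0.6800
Δθ = θ'−θ = -0.080952;  (v·dt/L) = 19.1000·0.05/2.4 = 0.397917
tan δ = Δθ·L/(v·dt) = -0.203440  →  δ = -0.2007

δ = -0.2007, a = 0.6800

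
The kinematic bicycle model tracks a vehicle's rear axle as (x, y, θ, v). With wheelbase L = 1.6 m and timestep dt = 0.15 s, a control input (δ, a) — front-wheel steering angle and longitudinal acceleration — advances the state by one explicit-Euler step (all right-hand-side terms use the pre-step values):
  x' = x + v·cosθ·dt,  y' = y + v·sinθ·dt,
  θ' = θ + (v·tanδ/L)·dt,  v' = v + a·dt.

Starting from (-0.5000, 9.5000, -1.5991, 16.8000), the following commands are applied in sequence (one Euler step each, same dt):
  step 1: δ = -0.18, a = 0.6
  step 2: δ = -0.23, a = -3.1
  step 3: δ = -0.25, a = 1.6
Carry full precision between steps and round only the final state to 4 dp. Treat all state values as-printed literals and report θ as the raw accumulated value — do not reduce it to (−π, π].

after step 1 (δ=-0.18, a=0.6): (-0.571316, 6.981009, -1.885702, 16.890000)
after step 2 (δ=-0.23, a=-3.1): (-1.356009, 4.572093, -2.256453, 16.425000)
after step 3 (δ=-0.25, a=1.6): (-2.916010, 2.665142, -2.649640, 16.665000)

(-2.9160, 2.6651, -2.6496, 16.6650)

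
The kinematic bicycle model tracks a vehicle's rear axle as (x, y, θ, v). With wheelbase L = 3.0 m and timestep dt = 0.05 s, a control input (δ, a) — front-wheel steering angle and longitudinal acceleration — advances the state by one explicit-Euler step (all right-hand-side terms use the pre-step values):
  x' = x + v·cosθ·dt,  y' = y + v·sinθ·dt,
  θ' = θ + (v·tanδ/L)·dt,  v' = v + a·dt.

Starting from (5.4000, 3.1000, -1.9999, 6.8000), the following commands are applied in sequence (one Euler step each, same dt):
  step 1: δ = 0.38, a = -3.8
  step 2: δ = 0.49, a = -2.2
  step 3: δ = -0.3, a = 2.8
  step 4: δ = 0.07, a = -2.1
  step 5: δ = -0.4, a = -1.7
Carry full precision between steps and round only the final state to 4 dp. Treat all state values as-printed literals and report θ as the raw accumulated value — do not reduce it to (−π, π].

after step 1 (δ=0.38, a=-3.8): (5.258541, 2.790825, -1.954633, 6.610000)
after step 2 (δ=0.49, a=-2.2): (5.134775, 2.484374, -1.895872, 6.500000)
after step 3 (δ=-0.3, a=2.8): (5.030976, 2.176395, -1.929383, 6.640000)
after step 4 (δ=0.07, a=-2.1): (4.914461, 1.865512, -1.921624, 6.535000)
after step 5 (δ=-0.4, a=-1.7): (4.802165, 1.558665, -1.967673, 6.450000)

(4.8022, 1.5587, -1.9677, 6.4500)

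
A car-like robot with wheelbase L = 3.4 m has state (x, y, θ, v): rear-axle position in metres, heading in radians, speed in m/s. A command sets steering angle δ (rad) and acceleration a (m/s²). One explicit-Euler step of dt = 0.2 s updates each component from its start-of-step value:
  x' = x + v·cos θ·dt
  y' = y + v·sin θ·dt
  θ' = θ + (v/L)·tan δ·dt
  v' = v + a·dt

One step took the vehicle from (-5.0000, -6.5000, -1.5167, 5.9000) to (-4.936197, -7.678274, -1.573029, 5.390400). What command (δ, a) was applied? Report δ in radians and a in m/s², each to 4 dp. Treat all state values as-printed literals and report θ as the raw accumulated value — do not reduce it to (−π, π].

δ = -0.1609, a = -2.5480

a = (v'−v)/dt = (-0.509600)/0.2 = -2.5480
Δθ = θ'−θ = -0.056329;  (v·dt/L) = 5.9000·0.2/3.4 = 0.347059
tan δ = Δθ·L/(v·dt) = -0.162304  →  δ = -0.1609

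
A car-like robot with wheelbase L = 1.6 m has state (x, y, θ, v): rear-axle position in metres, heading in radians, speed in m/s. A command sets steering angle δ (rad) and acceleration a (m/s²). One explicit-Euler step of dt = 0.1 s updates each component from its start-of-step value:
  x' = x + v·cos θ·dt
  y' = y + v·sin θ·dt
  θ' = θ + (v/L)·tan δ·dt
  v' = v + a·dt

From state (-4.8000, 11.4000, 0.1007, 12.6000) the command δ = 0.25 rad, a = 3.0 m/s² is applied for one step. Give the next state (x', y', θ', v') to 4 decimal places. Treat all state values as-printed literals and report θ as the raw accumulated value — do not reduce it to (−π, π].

(-3.5464, 11.5267, 0.3018, 12.9000)

x' = -4.8000 + 12.6000·cos(0.1007)·0.1 = -3.5464
y' = 11.4000 + 12.6000·sin(0.1007)·0.1 = 11.5267
θ' = 0.1007 + (12.6000/1.6)·tan(0.25)·0.1 = 0.3018
v' = 12.6000 + 3.0000·0.1 = 12.9000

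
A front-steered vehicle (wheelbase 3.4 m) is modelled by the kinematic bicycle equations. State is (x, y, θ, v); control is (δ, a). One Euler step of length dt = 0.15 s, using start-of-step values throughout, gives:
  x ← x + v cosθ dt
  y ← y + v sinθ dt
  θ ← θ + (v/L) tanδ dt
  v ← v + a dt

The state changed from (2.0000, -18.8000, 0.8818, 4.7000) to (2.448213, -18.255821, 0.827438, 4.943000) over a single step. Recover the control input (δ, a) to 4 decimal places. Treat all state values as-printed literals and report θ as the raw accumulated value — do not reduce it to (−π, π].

δ = -0.2564, a = 1.6200

a = (v'−v)/dt = (0.243000)/0.15 = 1.6200
Δθ = θ'−θ = -0.054362;  (v·dt/L) = 4.7000·0.15/3.4 = 0.207353
tan δ = Δθ·L/(v·dt) = -0.262171  →  δ = -0.2564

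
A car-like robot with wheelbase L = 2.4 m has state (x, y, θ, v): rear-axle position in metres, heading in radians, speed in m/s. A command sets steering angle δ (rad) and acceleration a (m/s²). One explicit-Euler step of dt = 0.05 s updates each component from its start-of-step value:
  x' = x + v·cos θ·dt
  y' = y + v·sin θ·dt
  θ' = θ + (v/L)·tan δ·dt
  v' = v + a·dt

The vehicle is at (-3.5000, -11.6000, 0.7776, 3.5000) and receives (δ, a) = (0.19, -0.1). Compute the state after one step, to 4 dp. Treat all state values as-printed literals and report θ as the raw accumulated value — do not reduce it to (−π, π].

(-3.3753, -11.4772, 0.7916, 3.4950)

x' = -3.5000 + 3.5000·cos(0.7776)·0.05 = -3.3753
y' = -11.6000 + 3.5000·sin(0.7776)·0.05 = -11.4772
θ' = 0.7776 + (3.5000/2.4)·tan(0.19)·0.05 = 0.7916
v' = 3.5000 − 0.1000·0.05 = 3.4950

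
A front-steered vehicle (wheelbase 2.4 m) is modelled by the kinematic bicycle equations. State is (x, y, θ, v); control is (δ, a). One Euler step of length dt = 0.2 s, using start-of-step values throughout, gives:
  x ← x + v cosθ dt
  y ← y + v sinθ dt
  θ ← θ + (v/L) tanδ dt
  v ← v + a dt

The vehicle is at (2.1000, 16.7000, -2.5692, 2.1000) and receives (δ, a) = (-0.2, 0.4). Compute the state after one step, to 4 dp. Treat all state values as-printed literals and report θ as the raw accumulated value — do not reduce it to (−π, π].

(1.7469, 16.4725, -2.6047, 2.1800)

x' = 2.1000 + 2.1000·cos(-2.5692)·0.2 = 1.7469
y' = 16.7000 + 2.1000·sin(-2.5692)·0.2 = 16.4725
θ' = -2.5692 + (2.1000/2.4)·tan(-0.2)·0.2 = -2.6047
v' = 2.1000 + 0.4000·0.2 = 2.1800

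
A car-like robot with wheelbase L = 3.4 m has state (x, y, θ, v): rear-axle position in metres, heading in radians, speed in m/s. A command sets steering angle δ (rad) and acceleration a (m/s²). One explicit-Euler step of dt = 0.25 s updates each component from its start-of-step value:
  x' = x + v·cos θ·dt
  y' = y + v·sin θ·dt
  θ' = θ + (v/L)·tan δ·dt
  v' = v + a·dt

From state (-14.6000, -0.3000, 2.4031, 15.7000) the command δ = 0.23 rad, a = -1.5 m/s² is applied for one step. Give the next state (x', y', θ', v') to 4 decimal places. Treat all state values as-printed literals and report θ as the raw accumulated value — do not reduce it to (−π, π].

x' = -14.6000 + 15.7000·cos(2.4031)·0.25 = -17.5025
y' = -0.3000 + 15.7000·sin(2.4031)·0.25 = 2.3422
θ' = 2.4031 + (15.7000/3.4)·tan(0.23)·0.25 = 2.6734
v' = 15.7000 − 1.5000·0.25 = 15.3250

(-17.5025, 2.3422, 2.6734, 15.3250)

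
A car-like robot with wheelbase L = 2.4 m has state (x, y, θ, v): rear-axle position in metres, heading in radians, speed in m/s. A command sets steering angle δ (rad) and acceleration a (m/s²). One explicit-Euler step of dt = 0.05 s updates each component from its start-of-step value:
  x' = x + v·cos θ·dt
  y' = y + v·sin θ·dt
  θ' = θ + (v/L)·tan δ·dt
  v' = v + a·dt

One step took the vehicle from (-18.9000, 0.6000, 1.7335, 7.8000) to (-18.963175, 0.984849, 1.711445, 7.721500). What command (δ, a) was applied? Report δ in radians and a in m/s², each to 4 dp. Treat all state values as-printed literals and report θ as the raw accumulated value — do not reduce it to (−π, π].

a = (v'−v)/dt = (-0.078500)/0.05 = -1.5700
Δθ = θ'−θ = -0.022055;  (v·dt/L) = 7.8000·0.05/2.4 = 0.162500
tan δ = Δθ·L/(v·dt) = -0.135723  →  δ = -0.1349

δ = -0.1349, a = -1.5700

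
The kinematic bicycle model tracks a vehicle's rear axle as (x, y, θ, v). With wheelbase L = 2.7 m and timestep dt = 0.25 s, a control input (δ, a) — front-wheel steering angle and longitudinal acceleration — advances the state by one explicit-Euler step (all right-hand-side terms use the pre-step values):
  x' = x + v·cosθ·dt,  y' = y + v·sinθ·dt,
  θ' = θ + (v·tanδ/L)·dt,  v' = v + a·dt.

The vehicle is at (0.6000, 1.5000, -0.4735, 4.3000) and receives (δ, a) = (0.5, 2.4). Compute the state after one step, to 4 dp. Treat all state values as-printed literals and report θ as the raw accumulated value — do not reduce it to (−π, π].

x' = 0.6000 + 4.3000·cos(-0.4735)·0.25 = 1.5567
y' = 1.5000 + 4.3000·sin(-0.4735)·0.25 = 1.0098
θ' = -0.4735 + (4.3000/2.7)·tan(0.5)·0.25 = -0.2560
v' = 4.3000 + 2.4000·0.25 = 4.9000

(1.5567, 1.0098, -0.2560, 4.9000)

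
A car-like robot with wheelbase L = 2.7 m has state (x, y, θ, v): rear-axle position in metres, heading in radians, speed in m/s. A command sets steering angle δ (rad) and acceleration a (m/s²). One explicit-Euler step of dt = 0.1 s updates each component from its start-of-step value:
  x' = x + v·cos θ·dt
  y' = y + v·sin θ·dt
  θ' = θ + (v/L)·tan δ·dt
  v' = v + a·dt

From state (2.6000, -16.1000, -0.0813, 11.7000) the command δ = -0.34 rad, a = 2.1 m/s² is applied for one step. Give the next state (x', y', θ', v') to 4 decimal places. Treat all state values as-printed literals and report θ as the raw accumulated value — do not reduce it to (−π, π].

x' = 2.6000 + 11.7000·cos(-0.0813)·0.1 = 3.7661
y' = -16.1000 + 11.7000·sin(-0.0813)·0.1 = -16.1950
θ' = -0.0813 + (11.7000/2.7)·tan(-0.34)·0.1 = -0.2346
v' = 11.7000 + 2.1000·0.1 = 11.9100

(3.7661, -16.1950, -0.2346, 11.9100)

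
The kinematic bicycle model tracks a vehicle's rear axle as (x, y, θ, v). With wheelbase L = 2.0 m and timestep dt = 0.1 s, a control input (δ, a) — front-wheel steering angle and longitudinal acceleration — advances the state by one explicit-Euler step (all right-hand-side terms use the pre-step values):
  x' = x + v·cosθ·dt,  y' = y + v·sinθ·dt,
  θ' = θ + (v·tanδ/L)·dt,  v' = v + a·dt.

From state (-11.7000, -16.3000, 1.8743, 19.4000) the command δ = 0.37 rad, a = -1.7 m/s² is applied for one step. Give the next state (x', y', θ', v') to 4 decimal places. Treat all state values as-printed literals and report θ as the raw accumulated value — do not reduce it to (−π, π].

(-12.2798, -14.4487, 2.2505, 19.2300)

x' = -11.7000 + 19.4000·cos(1.8743)·0.1 = -12.2798
y' = -16.3000 + 19.4000·sin(1.8743)·0.1 = -14.4487
θ' = 1.8743 + (19.4000/2.0)·tan(0.37)·0.1 = 2.2505
v' = 19.4000 − 1.7000·0.1 = 19.2300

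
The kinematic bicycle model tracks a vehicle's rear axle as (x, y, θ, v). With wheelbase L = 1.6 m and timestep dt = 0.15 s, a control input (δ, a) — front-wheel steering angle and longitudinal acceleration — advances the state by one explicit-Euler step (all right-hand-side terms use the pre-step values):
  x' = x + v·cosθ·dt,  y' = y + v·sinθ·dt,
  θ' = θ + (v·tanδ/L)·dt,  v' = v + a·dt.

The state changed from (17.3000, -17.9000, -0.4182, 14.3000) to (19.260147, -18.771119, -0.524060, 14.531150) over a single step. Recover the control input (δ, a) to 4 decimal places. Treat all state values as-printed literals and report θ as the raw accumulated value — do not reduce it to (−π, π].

δ = -0.0788, a = 1.5410

a = (v'−v)/dt = (0.231150)/0.15 = 1.5410
Δθ = θ'−θ = -0.105860;  (v·dt/L) = 14.3000·0.15/1.6 = 1.340625
tan δ = Δθ·L/(v·dt) = -0.078963  →  δ = -0.0788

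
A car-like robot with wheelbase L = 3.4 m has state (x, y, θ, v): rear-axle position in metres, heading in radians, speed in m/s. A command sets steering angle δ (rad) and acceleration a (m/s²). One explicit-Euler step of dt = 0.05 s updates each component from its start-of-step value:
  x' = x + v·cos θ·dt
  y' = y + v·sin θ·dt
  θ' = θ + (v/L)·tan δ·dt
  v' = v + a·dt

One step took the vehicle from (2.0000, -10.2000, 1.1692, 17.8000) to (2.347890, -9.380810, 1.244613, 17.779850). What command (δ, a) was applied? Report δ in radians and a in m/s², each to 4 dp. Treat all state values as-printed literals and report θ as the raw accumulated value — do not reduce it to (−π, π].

δ = 0.2805, a = -0.4030

a = (v'−v)/dt = (-0.020150)/0.05 = -0.4030
Δθ = θ'−θ = 0.075413;  (v·dt/L) = 17.8000·0.05/3.4 = 0.261765
tan δ = Δθ·L/(v·dt) = 0.288095  →  δ = 0.2805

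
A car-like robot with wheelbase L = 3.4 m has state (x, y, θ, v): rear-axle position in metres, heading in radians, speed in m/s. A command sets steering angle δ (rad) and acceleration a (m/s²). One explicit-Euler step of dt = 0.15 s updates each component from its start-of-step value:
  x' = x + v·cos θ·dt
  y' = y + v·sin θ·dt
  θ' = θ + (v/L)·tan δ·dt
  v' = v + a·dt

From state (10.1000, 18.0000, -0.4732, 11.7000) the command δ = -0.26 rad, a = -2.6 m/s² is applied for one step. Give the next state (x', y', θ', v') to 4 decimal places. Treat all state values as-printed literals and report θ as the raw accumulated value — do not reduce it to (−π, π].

x' = 10.1000 + 11.7000·cos(-0.4732)·0.15 = 11.6622
y' = 18.0000 + 11.7000·sin(-0.4732)·0.15 = 17.2002
θ' = -0.4732 + (11.7000/3.4)·tan(-0.26)·0.15 = -0.6105
v' = 11.7000 − 2.6000·0.15 = 11.3100

(11.6622, 17.2002, -0.6105, 11.3100)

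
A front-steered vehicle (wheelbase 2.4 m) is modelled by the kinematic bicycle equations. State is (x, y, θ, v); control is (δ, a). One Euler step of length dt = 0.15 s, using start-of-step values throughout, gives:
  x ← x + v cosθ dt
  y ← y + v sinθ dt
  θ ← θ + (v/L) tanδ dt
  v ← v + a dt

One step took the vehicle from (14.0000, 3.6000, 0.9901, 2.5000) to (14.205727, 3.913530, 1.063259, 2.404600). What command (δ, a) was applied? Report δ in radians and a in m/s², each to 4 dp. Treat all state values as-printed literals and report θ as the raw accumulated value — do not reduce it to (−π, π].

δ = 0.4379, a = -0.6360

a = (v'−v)/dt = (-0.095400)/0.15 = -0.6360
Δθ = θ'−θ = 0.073159;  (v·dt/L) = 2.5000·0.15/2.4 = 0.156250
tan δ = Δθ·L/(v·dt) = 0.468218  →  δ = 0.4379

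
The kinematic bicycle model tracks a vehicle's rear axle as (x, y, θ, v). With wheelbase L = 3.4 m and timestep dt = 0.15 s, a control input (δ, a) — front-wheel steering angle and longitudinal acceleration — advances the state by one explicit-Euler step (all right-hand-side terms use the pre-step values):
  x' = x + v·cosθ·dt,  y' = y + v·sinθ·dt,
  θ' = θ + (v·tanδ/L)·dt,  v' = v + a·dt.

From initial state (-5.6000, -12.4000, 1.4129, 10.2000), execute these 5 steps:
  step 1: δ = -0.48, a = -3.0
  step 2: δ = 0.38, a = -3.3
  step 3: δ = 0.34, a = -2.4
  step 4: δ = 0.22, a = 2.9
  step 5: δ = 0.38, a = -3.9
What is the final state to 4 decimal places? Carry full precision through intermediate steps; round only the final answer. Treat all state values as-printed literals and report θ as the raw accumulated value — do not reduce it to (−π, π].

after step 1 (δ=-0.48, a=-3.0): (-5.359421, -10.889033, 1.178625, 9.750000)
after step 2 (δ=0.38, a=-3.3): (-4.800460, -9.537564, 1.350431, 9.255000)
after step 3 (δ=0.34, a=-2.4): (-4.497008, -8.182885, 1.494865, 8.895000)
after step 4 (δ=0.22, a=2.9): (-4.395794, -6.852479, 1.582619, 9.330000)
after step 5 (δ=0.38, a=-3.9): (-4.412340, -5.453077, 1.747025, 8.745000)

(-4.4123, -5.4531, 1.7470, 8.7450)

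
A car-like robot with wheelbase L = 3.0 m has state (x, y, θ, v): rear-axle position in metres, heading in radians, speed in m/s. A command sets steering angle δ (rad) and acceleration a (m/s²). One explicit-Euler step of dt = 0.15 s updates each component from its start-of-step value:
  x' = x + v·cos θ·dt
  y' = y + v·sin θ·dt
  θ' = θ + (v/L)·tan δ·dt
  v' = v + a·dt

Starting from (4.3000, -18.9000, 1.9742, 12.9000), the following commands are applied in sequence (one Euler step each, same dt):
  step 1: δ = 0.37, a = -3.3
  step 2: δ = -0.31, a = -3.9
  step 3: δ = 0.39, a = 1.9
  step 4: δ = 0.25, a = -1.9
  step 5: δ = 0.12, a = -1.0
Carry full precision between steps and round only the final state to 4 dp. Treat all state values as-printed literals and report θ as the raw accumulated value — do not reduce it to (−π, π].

after step 1 (δ=0.37, a=-3.3): (3.540414, -17.120322, 2.224372, 12.405000)
after step 2 (δ=-0.31, a=-3.9): (2.409024, -15.643045, 2.025689, 11.820000)
after step 3 (δ=0.39, a=1.9): (1.630029, -14.050344, 2.268622, 12.105000)
after step 4 (δ=0.25, a=-1.9): (0.463313, -12.659042, 2.423168, 11.820000)
after step 5 (δ=0.12, a=-1.0): (-0.871478, -11.492054, 2.494430, 11.670000)

(-0.8715, -11.4921, 2.4944, 11.6700)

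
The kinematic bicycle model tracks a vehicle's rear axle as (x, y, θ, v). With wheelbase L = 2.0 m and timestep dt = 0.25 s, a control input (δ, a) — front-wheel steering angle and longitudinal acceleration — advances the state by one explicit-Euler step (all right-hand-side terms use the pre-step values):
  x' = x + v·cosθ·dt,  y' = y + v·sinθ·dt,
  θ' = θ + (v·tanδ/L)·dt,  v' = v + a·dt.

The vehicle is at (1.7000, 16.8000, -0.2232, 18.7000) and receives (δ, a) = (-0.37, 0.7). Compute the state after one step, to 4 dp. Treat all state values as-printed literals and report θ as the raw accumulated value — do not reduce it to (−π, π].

(6.2590, 15.7652, -1.1298, 18.8750)

x' = 1.7000 + 18.7000·cos(-0.2232)·0.25 = 6.2590
y' = 16.8000 + 18.7000·sin(-0.2232)·0.25 = 15.7652
θ' = -0.2232 + (18.7000/2.0)·tan(-0.37)·0.25 = -1.1298
v' = 18.7000 + 0.7000·0.25 = 18.8750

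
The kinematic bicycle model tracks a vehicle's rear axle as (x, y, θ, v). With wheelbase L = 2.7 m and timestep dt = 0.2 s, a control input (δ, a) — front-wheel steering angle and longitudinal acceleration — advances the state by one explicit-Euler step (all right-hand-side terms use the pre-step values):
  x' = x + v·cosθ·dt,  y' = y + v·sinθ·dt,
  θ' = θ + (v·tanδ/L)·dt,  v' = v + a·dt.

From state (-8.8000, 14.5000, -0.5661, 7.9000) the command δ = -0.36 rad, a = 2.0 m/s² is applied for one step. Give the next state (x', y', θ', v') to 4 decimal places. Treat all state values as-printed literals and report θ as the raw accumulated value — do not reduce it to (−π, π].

x' = -8.8000 + 7.9000·cos(-0.5661)·0.2 = -7.4665
y' = 14.5000 + 7.9000·sin(-0.5661)·0.2 = 13.6526
θ' = -0.5661 + (7.9000/2.7)·tan(-0.36)·0.2 = -0.7864
v' = 7.9000 + 2.0000·0.2 = 8.3000

(-7.4665, 13.6526, -0.7864, 8.3000)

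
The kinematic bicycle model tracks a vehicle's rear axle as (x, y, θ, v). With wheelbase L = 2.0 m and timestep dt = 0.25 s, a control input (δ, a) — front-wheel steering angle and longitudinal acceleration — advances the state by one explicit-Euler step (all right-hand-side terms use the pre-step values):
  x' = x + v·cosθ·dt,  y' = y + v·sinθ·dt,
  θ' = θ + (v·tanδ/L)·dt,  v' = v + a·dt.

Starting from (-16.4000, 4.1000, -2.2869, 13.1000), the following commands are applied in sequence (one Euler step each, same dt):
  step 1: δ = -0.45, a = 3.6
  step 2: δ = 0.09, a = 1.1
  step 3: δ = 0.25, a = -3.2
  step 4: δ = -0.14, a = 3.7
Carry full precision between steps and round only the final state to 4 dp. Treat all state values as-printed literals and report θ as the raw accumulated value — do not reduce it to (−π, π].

after step 1 (δ=-0.45, a=3.6): (-18.549875, 1.629441, -3.077903, 14.000000)
after step 2 (δ=0.09, a=1.1): (-22.042779, 1.406677, -2.919976, 14.275000)
after step 3 (δ=0.25, a=-3.2): (-25.524249, 0.622240, -2.464350, 13.475000)
after step 4 (δ=-0.14, a=3.7): (-28.149529, -1.488775, -2.701716, 14.400000)

(-28.1495, -1.4888, -2.7017, 14.4000)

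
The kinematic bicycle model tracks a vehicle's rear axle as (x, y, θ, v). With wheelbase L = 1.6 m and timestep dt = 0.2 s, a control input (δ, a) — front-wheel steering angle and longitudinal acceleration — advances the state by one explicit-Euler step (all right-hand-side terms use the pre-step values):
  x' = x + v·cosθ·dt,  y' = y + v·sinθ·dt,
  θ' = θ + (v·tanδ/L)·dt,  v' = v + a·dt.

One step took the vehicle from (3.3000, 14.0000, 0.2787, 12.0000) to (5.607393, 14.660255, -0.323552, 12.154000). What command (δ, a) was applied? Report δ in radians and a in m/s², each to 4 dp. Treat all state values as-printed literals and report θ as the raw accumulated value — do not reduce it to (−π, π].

δ = -0.3818, a = 0.7700

a = (v'−v)/dt = (0.154000)/0.2 = 0.7700
Δθ = θ'−θ = -0.602252;  (v·dt/L) = 12.0000·0.2/1.6 = 1.500000
tan δ = Δθ·L/(v·dt) = -0.401501  →  δ = -0.3818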